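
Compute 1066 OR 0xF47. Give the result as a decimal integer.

3951

1066 = 010000101010
0xF47 = 111101000111
 OR → 111101101111 = 3951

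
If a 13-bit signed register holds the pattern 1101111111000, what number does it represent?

pattern = 1101111111000 (MSB is 1 ⇒ negative)
Invert: 0010000000111, add 1 → 0010000001000 = 1032, so the value is -1032.
(Equivalently: 7160 - 2^13 = 7160 - 8192 = -1032.)

-1032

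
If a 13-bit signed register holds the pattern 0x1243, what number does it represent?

-3517

pattern = 1001001000011 (MSB is 1 ⇒ negative)
Invert: 0110110111100, add 1 → 0110110111101 = 3517, so the value is -3517.
(Equivalently: 4675 - 2^13 = 4675 - 8192 = -3517.)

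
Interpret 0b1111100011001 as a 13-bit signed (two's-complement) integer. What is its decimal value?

-231

pattern = 1111100011001 (MSB is 1 ⇒ negative)
Invert: 0000011100110, add 1 → 0000011100111 = 231, so the value is -231.
(Equivalently: 7961 - 2^13 = 7961 - 8192 = -231.)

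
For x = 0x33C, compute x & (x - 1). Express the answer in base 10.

824

x = 1100111100 = 828
x - 1 = 1100111011
AND   = 1100111000 = 824
(x & (x - 1) clears the lowest set bit of x.)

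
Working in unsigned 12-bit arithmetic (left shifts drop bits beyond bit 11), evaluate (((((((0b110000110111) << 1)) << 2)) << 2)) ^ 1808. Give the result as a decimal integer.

0b110000110111 = 110000110111
→ << 1 (mod 2^12) → 100001101110 = 2158
→ << 2 (mod 2^12) → 000110111000 = 440
→ << 2 (mod 2^12) → 011011100000 = 1760
1808 = 011100010000
→ ^ → 000111110000 = 496

496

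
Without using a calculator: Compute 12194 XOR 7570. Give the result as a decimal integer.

12848

12194 = 10111110100010
7570 = 01110110010010
XOR → 11001000110000 = 12848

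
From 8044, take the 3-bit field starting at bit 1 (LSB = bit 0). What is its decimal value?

6

v = 01111101101100
Shift right by 1: 0111110110110
Mask low 3 bits: 110 = 6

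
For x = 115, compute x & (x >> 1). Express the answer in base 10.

49

x = 1110011 = 115
x>>1 = 0111001
AND  = 0110001 = 49
(x & (x >> 1) has a 1 wherever x has two consecutive 1 bits.)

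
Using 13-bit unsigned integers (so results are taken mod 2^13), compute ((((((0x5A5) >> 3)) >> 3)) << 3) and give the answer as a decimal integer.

176

0x5A5 = 0010110100101
→ >> 3 → 0000010110100 = 180
→ >> 3 → 0000000010110 = 22
→ << 3 (mod 2^13) → 0000010110000 = 176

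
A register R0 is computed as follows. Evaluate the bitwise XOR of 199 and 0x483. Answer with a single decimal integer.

199 = 00011000111
0x483 = 10010000011
XOR → 10001000100 = 1092

1092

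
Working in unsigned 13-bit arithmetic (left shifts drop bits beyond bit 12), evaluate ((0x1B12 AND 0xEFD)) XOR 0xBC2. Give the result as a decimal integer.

0x1B12 = 1101100010010
0xEFD = 0111011111101
→ AND → 0101000010000 = 2576
0xBC2 = 0101111000010
→ XOR → 0000111010010 = 466

466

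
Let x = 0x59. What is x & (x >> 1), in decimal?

x = 1011001 = 89
x>>1 = 0101100
AND  = 0001000 = 8
(x & (x >> 1) has a 1 wherever x has two consecutive 1 bits.)

8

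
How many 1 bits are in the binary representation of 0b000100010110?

n = 100010110
Count the 1s: 1 + 1 + 1 + 1 = 4

4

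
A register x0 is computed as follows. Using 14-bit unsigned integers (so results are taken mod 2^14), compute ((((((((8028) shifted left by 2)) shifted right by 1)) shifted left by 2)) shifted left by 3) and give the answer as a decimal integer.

5888

8028 = 01111101011100
→ shifted left by 2 (mod 2^14) → 11110101110000 = 15728
→ shifted right by 1 → 01111010111000 = 7864
→ shifted left by 2 (mod 2^14) → 11101011100000 = 15072
→ shifted left by 3 (mod 2^14) → 01011100000000 = 5888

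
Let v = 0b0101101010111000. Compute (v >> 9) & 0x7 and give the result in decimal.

v = 0101101010111000
Shift right by 9: 0101101
Mask low 3 bits: 101 = 5

5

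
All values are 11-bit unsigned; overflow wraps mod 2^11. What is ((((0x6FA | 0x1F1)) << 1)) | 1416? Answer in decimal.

2046

0x6FA = 11011111010
0x1F1 = 00111110001
→ | → 11111111011 = 2043
→ << 1 (mod 2^11) → 11111110110 = 2038
1416 = 10110001000
→ | → 11111111110 = 2046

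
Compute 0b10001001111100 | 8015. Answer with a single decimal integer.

16255

a = 10001001111100
8015 = 01111101001111
 OR → 11111101111111 = 16255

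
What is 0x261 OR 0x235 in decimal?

629

0x261 = 1001100001
0x235 = 1000110101
 OR → 1001110101 = 629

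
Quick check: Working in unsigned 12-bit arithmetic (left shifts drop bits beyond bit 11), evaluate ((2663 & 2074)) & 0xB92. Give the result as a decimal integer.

2050

2663 = 101001100111
2074 = 100000011010
→ & → 100000000010 = 2050
0xB92 = 101110010010
→ & → 100000000010 = 2050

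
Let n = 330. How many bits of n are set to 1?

4

330 = 101001010
Count the 1s: 1 + 1 + 1 + 1 = 4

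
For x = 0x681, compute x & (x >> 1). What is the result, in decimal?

512

x = 11010000001 = 1665
x>>1 = 01101000000
AND  = 01000000000 = 512
(x & (x >> 1) has a 1 wherever x has two consecutive 1 bits.)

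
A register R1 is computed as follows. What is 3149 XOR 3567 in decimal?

3149 = 110001001101
3567 = 110111101111
XOR → 000110100010 = 418

418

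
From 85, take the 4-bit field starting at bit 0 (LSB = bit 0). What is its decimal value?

v = 01010101
Shift right by 0: 01010101
Mask low 4 bits: 0101 = 5

5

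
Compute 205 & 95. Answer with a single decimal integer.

77

205 = 11001101
95 = 01011111
AND → 01001101 = 77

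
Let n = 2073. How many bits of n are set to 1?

2073 = 100000011001
Count the 1s: 1 + 1 + 1 + 1 = 4

4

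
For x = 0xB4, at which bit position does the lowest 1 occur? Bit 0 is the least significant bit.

2

0xB4 = 10110100
Trailing zeros: 2, so the lowest set bit is bit 2 (value 4).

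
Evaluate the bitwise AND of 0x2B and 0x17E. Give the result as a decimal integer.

42

0x2B = 000101011
0x17E = 101111110
AND → 000101010 = 42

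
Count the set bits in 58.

58 = 111010
Count the 1s: 1 + 1 + 1 + 1 = 4

4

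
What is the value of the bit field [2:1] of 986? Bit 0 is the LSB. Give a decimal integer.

v = 1111011010
Shift right by 1: 111101101
Mask low 2 bits: 01 = 1

1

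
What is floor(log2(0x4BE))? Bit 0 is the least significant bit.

10

0x4BE = 10010111110
The topmost 1 is at position 10 (since 2^10 = 1024 ≤ 1214 < 2048).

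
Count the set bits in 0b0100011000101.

5

n = 100011000101
Count the 1s: 1 + 1 + 1 + 1 + 1 = 5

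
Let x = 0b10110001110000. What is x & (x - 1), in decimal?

11360

x = 10110001110000 = 11376
x - 1 = 10110001101111
AND   = 10110001100000 = 11360
(x & (x - 1) clears the lowest set bit of x.)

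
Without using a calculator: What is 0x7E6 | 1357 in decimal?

2031

0x7E6 = 11111100110
1357 = 10101001101
 OR → 11111101111 = 2031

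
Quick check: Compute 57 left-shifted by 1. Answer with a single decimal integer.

57 = 0111001
shift left by 1 → 1110010 = 114
(equivalently, 57 × 2^1 = 57 × 2)

114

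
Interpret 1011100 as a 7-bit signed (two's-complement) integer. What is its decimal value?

pattern = 1011100 (MSB is 1 ⇒ negative)
Invert: 0100011, add 1 → 0100100 = 36, so the value is -36.
(Equivalently: 92 - 2^7 = 92 - 128 = -36.)

-36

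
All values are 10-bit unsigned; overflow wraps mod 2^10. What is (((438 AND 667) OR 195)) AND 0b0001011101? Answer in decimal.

81

438 = 0110110110
667 = 1010011011
→ AND → 0010010010 = 146
195 = 0011000011
→ OR → 0011010011 = 211
0b0001011101 = 0001011101
→ AND → 0001010001 = 81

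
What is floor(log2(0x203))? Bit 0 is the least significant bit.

0x203 = 1000000011
The topmost 1 is at position 9 (since 2^9 = 512 ≤ 515 < 1024).

9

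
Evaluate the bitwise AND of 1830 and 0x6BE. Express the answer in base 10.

1574

1830 = 11100100110
0x6BE = 11010111110
AND → 11000100110 = 1574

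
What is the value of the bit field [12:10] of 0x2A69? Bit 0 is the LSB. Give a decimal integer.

v = 10101001101001
Shift right by 10: 1010
Mask low 3 bits: 010 = 2

2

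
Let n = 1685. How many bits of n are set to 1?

1685 = 11010010101
Count the 1s: 1 + 1 + 1 + 1 + 1 + 1 = 6

6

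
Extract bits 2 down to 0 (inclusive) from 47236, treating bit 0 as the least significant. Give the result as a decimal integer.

4

v = 1011100010000100
Shift right by 0: 1011100010000100
Mask low 3 bits: 100 = 4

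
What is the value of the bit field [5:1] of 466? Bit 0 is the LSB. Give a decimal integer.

9

v = 0111010010
Shift right by 1: 011101001
Mask low 5 bits: 01001 = 9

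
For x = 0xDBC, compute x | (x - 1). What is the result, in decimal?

x = 110110111100 = 3516
x - 1 = 110110111011
OR    = 110110111111 = 3519
(x | (x - 1) sets all bits below the lowest set bit.)

3519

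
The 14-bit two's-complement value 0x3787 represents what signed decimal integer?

pattern = 11011110000111 (MSB is 1 ⇒ negative)
Invert: 00100001111000, add 1 → 00100001111001 = 2169, so the value is -2169.
(Equivalently: 14215 - 2^14 = 14215 - 16384 = -2169.)

-2169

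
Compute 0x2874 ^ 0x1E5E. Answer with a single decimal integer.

0x2874 = 10100001110100
0x1E5E = 01111001011110
XOR → 11011000101010 = 13866

13866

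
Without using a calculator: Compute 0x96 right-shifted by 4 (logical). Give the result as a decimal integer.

9

0x96 = 10010110
shift right by 4 → 00001001 = 9
(equivalently, floor(150 / 16))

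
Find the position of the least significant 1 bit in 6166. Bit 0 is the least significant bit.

6166 = 1100000010110
Trailing zeros: 1, so the lowest set bit is bit 1 (value 2).

1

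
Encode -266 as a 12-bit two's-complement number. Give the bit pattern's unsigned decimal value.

266 in 12 bits: 000100001010
Invert: 111011110101
Add 1:  111011110110 = 3830
(Check: 2^12 - 266 = 4096 - 266 = 3830.)

3830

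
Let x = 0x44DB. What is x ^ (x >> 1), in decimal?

26294

x = 100010011011011 = 17627
x>>1 = 010001001101101
XOR  = 110011010110110 = 26294
(x ^ (x >> 1) gives the standard binary-reflected Gray code of x.)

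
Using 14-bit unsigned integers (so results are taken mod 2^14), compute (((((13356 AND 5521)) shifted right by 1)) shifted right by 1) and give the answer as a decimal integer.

1280

13356 = 11010000101100
5521 = 01010110010001
→ AND → 01010000000000 = 5120
→ shifted right by 1 → 00101000000000 = 2560
→ shifted right by 1 → 00010100000000 = 1280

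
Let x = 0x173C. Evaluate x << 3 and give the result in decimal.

0x173C = 0001011100111100
shift left by 3 → 1011100111100000 = 47584
(equivalently, 5948 × 2^3 = 5948 × 8)

47584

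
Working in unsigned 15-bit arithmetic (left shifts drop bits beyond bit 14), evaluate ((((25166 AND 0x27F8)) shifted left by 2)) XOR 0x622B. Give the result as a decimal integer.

25166 = 110001001001110
0x27F8 = 010011111111000
→ AND → 010001001001000 = 8776
→ shifted left by 2 (mod 2^15) → 000100100100000 = 2336
0x622B = 110001000101011
→ XOR → 110101100001011 = 27403

27403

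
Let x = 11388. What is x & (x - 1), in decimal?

11384

x = 10110001111100 = 11388
x - 1 = 10110001111011
AND   = 10110001111000 = 11384
(x & (x - 1) clears the lowest set bit of x.)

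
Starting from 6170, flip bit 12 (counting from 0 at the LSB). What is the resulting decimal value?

2074

x = 1100000011010
bit 12 is currently 1; toggle it via x ^ (1 << 12) = x ^ 4096
→ 0100000011010 = 2074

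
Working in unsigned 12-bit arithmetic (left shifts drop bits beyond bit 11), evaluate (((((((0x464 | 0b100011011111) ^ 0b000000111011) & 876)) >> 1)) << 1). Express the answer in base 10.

68

0x464 = 010001100100
0b100011011111 = 100011011111
→ | → 110011111111 = 3327
0b000000111011 = 000000111011
→ ^ → 110011000100 = 3268
876 = 001101101100
→ & → 000001000100 = 68
→ >> 1 → 000000100010 = 34
→ << 1 (mod 2^12) → 000001000100 = 68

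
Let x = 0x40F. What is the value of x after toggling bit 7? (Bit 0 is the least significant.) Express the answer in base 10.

x = 10000001111
bit 7 is currently 0; toggle it via x ^ (1 << 7) = x ^ 128
→ 10010001111 = 1167

1167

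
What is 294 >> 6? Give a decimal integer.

4

294 = 100100110
shift right by 6 → 000000100 = 4
(equivalently, floor(294 / 64))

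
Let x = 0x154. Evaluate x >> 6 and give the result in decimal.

5

0x154 = 101010100
shift right by 6 → 000000101 = 5
(equivalently, floor(340 / 64))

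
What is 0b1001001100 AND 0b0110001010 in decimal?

a = 1001001100
b = 0110001010
AND → 0000001000 = 8

8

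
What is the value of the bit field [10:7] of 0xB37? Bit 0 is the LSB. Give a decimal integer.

6

v = 101100110111
Shift right by 7: 10110
Mask low 4 bits: 0110 = 6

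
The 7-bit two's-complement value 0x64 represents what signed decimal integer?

pattern = 1100100 (MSB is 1 ⇒ negative)
Invert: 0011011, add 1 → 0011100 = 28, so the value is -28.
(Equivalently: 100 - 2^7 = 100 - 128 = -28.)

-28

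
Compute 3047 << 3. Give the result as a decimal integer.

3047 = 000101111100111
shift left by 3 → 101111100111000 = 24376
(equivalently, 3047 × 2^3 = 3047 × 8)

24376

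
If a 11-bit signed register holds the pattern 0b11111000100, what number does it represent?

pattern = 11111000100 (MSB is 1 ⇒ negative)
Invert: 00000111011, add 1 → 00000111100 = 60, so the value is -60.
(Equivalently: 1988 - 2^11 = 1988 - 2048 = -60.)

-60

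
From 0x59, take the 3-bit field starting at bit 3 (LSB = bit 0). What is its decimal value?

v = 00000001011001
Shift right by 3: 00000001011
Mask low 3 bits: 011 = 3

3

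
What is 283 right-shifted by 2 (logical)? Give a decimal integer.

283 = 100011011
shift right by 2 → 001000110 = 70
(equivalently, floor(283 / 4))

70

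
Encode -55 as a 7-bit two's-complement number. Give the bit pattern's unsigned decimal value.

73

55 in 7 bits: 0110111
Invert: 1001000
Add 1:  1001001 = 73
(Check: 2^7 - 55 = 128 - 55 = 73.)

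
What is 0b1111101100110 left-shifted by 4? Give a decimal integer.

128608

x = 00001111101100110
shift left by 4 → 11111011001100000 = 128608
(equivalently, 8038 × 2^4 = 8038 × 16)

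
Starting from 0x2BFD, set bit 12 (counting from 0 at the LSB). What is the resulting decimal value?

15357

x = 010101111111101
bit 12 is currently 0; set it via x | (1 << 12) = x | 4096
→ 011101111111101 = 15357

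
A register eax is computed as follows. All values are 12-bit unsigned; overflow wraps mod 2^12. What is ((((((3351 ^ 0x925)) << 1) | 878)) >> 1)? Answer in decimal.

3351 = 110100010111
0x925 = 100100100101
→ ^ → 010000110010 = 1074
→ << 1 (mod 2^12) → 100001100100 = 2148
878 = 001101101110
→ | → 101101101110 = 2926
→ >> 1 → 010110110111 = 1463

1463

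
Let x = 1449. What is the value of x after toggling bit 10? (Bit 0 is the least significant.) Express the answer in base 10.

x = 10110101001
bit 10 is currently 1; toggle it via x ^ (1 << 10) = x ^ 1024
→ 00110101001 = 425

425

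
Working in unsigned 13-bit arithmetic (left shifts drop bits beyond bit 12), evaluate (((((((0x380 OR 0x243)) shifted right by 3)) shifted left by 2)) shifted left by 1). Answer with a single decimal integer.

960

0x380 = 0001110000000
0x243 = 0001001000011
→ OR → 0001111000011 = 963
→ shifted right by 3 → 0000001111000 = 120
→ shifted left by 2 (mod 2^13) → 0000111100000 = 480
→ shifted left by 1 (mod 2^13) → 0001111000000 = 960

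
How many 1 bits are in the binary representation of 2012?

8

2012 = 11111011100
Count the 1s: 1 + 1 + 1 + 1 + 1 + 1 + 1 + 1 = 8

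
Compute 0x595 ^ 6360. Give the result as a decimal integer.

0x595 = 0010110010101
6360 = 1100011011000
XOR → 1110101001101 = 7501

7501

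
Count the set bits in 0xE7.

0xE7 = 11100111
Count the 1s: 1 + 1 + 1 + 1 + 1 + 1 = 6

6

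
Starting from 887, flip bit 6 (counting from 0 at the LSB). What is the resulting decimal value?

823

x = 01101110111
bit 6 is currently 1; toggle it via x ^ (1 << 6) = x ^ 64
→ 01100110111 = 823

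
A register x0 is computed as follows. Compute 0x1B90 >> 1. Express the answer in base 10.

0x1B90 = 1101110010000
shift right by 1 → 0110111001000 = 3528
(equivalently, floor(7056 / 2))

3528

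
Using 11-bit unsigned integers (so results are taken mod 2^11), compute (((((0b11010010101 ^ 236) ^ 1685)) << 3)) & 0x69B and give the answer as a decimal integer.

0b11010010101 = 11010010101
236 = 00011101100
→ ^ → 11001111001 = 1657
1685 = 11010010101
→ ^ → 00011101100 = 236
→ << 3 (mod 2^11) → 11101100000 = 1888
0x69B = 11010011011
→ & → 11000000000 = 1536

1536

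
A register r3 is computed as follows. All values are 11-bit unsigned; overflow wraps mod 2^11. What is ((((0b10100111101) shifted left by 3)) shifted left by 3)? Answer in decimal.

1856

0b10100111101 = 10100111101
→ shifted left by 3 (mod 2^11) → 00111101000 = 488
→ shifted left by 3 (mod 2^11) → 11101000000 = 1856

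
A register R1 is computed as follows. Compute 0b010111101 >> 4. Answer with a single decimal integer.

x = 10111101
shift right by 4 → 00001011 = 11
(equivalently, floor(189 / 16))

11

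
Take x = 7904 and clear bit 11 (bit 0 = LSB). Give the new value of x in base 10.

5856

x = 1111011100000
bit 11 is currently 1; clear it via x & ~(1 << 11) = x & ~2048
→ 1011011100000 = 5856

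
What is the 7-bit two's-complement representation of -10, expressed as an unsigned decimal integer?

118

10 in 7 bits: 0001010
Invert: 1110101
Add 1:  1110110 = 118
(Check: 2^7 - 10 = 128 - 10 = 118.)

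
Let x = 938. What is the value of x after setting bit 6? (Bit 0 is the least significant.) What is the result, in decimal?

1002

x = 01110101010
bit 6 is currently 0; set it via x | (1 << 6) = x | 64
→ 01111101010 = 1002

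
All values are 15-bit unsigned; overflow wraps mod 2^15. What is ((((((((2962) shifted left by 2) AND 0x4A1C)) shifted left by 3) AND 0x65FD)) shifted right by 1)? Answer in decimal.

8224

2962 = 000101110010010
→ shifted left by 2 (mod 2^15) → 010111001001000 = 11848
0x4A1C = 100101000011100
→ AND → 000101000001000 = 2568
→ shifted left by 3 (mod 2^15) → 101000001000000 = 20544
0x65FD = 110010111111101
→ AND → 100000001000000 = 16448
→ shifted right by 1 → 010000000100000 = 8224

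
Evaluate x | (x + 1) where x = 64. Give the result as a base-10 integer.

65

x = 1000000 = 64
x + 1 = 1000001
OR    = 1000001 = 65
(x | (x + 1) sets the lowest cleared bit.)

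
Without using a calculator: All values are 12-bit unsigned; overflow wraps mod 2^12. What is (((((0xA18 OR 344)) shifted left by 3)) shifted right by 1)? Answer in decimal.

1376

0xA18 = 101000011000
344 = 000101011000
→ OR → 101101011000 = 2904
→ shifted left by 3 (mod 2^12) → 101011000000 = 2752
→ shifted right by 1 → 010101100000 = 1376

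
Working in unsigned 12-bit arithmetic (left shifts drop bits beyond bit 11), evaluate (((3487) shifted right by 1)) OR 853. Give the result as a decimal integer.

2015

3487 = 110110011111
→ shifted right by 1 → 011011001111 = 1743
853 = 001101010101
→ OR → 011111011111 = 2015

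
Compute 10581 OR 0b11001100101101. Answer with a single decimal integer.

10581 = 10100101010101
b = 11001100101101
 OR → 11101101111101 = 15229

15229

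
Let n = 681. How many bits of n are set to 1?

5

681 = 1010101001
Count the 1s: 1 + 1 + 1 + 1 + 1 = 5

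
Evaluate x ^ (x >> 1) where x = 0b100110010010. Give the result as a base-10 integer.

x = 100110010010 = 2450
x>>1 = 010011001001
XOR  = 110101011011 = 3419
(x ^ (x >> 1) gives the standard binary-reflected Gray code of x.)

3419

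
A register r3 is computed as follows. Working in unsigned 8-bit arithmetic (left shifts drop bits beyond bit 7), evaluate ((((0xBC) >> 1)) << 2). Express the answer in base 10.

120

0xBC = 10111100
→ >> 1 → 01011110 = 94
→ << 2 (mod 2^8) → 01111000 = 120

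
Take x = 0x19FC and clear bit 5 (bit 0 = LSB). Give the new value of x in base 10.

x = 01100111111100
bit 5 is currently 1; clear it via x & ~(1 << 5) = x & ~32
→ 01100111011100 = 6620

6620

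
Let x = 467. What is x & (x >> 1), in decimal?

193

x = 111010011 = 467
x>>1 = 011101001
AND  = 011000001 = 193
(x & (x >> 1) has a 1 wherever x has two consecutive 1 bits.)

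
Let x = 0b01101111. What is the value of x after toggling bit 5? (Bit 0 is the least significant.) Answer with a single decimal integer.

79

x = 01101111
bit 5 is currently 1; toggle it via x ^ (1 << 5) = x ^ 32
→ 01001111 = 79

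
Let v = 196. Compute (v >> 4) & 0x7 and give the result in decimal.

4

v = 11000100
Shift right by 4: 1100
Mask low 3 bits: 100 = 4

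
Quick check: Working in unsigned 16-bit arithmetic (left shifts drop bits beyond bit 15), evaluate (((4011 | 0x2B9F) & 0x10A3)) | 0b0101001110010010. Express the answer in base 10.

4011 = 0000111110101011
0x2B9F = 0010101110011111
→ | → 0010111110111111 = 12223
0x10A3 = 0001000010100011
→ & → 0000000010100011 = 163
0b0101001110010010 = 0101001110010010
→ | → 0101001110110011 = 21427

21427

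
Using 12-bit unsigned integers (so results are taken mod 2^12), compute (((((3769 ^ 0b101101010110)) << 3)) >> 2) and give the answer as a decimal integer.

990

3769 = 111010111001
0b101101010110 = 101101010110
→ ^ → 010111101111 = 1519
→ << 3 (mod 2^12) → 111101111000 = 3960
→ >> 2 → 001111011110 = 990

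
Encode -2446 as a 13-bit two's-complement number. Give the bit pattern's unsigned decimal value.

2446 in 13 bits: 0100110001110
Invert: 1011001110001
Add 1:  1011001110010 = 5746
(Check: 2^13 - 2446 = 8192 - 2446 = 5746.)

5746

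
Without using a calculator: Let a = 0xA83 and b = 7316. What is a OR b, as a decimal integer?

0xA83 = 0101010000011
7316 = 1110010010100
 OR → 1111010010111 = 7831

7831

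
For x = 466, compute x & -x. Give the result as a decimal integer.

2

x = 111010010 = 466
-x (two's complement) = …000101110
AND   = 000000010 = 2
(x & -x isolates the lowest set bit of x.)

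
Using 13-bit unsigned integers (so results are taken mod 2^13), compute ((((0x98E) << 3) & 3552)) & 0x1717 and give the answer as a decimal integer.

1024

0x98E = 0100110001110
→ << 3 (mod 2^13) → 0110001110000 = 3184
3552 = 0110111100000
→ & → 0110001100000 = 3168
0x1717 = 1011100010111
→ & → 0010000000000 = 1024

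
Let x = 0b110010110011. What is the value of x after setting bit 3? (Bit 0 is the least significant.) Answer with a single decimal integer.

3259

x = 110010110011
bit 3 is currently 0; set it via x | (1 << 3) = x | 8
→ 110010111011 = 3259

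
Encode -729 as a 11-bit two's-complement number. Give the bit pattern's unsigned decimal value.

1319

729 in 11 bits: 01011011001
Invert: 10100100110
Add 1:  10100100111 = 1319
(Check: 2^11 - 729 = 2048 - 729 = 1319.)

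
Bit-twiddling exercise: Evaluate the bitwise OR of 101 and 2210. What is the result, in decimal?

2279

101 = 000001100101
2210 = 100010100010
 OR → 100011100111 = 2279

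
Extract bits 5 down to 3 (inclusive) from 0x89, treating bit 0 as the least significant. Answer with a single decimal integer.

v = 000010001001
Shift right by 3: 000010001
Mask low 3 bits: 001 = 1

1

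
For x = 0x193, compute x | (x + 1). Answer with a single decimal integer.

407

x = 110010011 = 403
x + 1 = 110010100
OR    = 110010111 = 407
(x | (x + 1) sets the lowest cleared bit.)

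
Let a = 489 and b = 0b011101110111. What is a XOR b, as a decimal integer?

1694

489 = 00111101001
b = 11101110111
XOR → 11010011110 = 1694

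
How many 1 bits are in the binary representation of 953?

953 = 1110111001
Count the 1s: 1 + 1 + 1 + 1 + 1 + 1 + 1 = 7

7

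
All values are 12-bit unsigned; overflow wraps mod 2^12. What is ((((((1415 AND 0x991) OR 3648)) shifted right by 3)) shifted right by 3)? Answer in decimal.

1415 = 010110000111
0x991 = 100110010001
→ AND → 000110000001 = 385
3648 = 111001000000
→ OR → 111111000001 = 4033
→ shifted right by 3 → 000111111000 = 504
→ shifted right by 3 → 000000111111 = 63

63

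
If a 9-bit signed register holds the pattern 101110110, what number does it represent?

pattern = 101110110 (MSB is 1 ⇒ negative)
Invert: 010001001, add 1 → 010001010 = 138, so the value is -138.
(Equivalently: 374 - 2^9 = 374 - 512 = -138.)

-138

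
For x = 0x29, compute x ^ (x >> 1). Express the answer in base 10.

61

x = 101001 = 41
x>>1 = 010100
XOR  = 111101 = 61
(x ^ (x >> 1) gives the standard binary-reflected Gray code of x.)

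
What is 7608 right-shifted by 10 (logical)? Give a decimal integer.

7

7608 = 1110110111000
shift right by 10 → 0000000000111 = 7
(equivalently, floor(7608 / 1024))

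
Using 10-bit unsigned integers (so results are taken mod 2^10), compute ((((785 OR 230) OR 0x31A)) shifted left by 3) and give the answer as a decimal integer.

1016

785 = 1100010001
230 = 0011100110
→ OR → 1111110111 = 1015
0x31A = 1100011010
→ OR → 1111111111 = 1023
→ shifted left by 3 (mod 2^10) → 1111111000 = 1016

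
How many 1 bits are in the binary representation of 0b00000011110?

4

n = 11110
Count the 1s: 1 + 1 + 1 + 1 = 4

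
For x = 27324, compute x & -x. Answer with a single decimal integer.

4

x = 110101010111100 = 27324
-x (two's complement) = …001010101000100
AND   = 000000000000100 = 4
(x & -x isolates the lowest set bit of x.)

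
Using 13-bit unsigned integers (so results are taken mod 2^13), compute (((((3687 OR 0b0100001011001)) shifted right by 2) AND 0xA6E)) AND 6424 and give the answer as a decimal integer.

3687 = 0111001100111
0b0100001011001 = 0100001011001
→ OR → 0111001111111 = 3711
→ shifted right by 2 → 0001110011111 = 927
0xA6E = 0101001101110
→ AND → 0001000001110 = 526
6424 = 1100100011000
→ AND → 0000000001000 = 8

8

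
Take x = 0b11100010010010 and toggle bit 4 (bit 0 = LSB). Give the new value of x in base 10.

14466

x = 11100010010010
bit 4 is currently 1; toggle it via x ^ (1 << 4) = x ^ 16
→ 11100010000010 = 14466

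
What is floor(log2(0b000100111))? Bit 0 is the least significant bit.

5

0b000100111 = 100111
The topmost 1 is at position 5 (since 2^5 = 32 ≤ 39 < 64).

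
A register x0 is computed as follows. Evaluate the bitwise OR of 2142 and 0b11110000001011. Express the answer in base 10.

15455

2142 = 00100001011110
b = 11110000001011
 OR → 11110001011111 = 15455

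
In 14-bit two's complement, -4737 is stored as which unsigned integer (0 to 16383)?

11647

4737 in 14 bits: 01001010000001
Invert: 10110101111110
Add 1:  10110101111111 = 11647
(Check: 2^14 - 4737 = 16384 - 4737 = 11647.)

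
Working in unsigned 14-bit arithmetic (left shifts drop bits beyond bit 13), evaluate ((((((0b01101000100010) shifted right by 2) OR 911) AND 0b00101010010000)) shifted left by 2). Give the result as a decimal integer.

2560

0b01101000100010 = 01101000100010
→ shifted right by 2 → 00011010001000 = 1672
911 = 00001110001111
→ OR → 00011110001111 = 1935
0b00101010010000 = 00101010010000
→ AND → 00001010000000 = 640
→ shifted left by 2 (mod 2^14) → 00101000000000 = 2560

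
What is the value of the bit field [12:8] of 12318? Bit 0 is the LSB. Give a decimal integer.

v = 11000000011110
Shift right by 8: 110000
Mask low 5 bits: 10000 = 16

16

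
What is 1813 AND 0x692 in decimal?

1552

1813 = 11100010101
0x692 = 11010010010
AND → 11000010000 = 1552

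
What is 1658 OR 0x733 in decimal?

1658 = 11001111010
0x733 = 11100110011
 OR → 11101111011 = 1915

1915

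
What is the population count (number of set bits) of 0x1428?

0x1428 = 1010000101000
Count the 1s: 1 + 1 + 1 + 1 = 4

4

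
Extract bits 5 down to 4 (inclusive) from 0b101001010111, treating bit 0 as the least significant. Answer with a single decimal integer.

v = 101001010111
Shift right by 4: 10100101
Mask low 2 bits: 01 = 1

1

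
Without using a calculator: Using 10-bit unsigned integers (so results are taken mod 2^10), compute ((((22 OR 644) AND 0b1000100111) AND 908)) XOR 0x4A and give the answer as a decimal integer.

590

22 = 0000010110
644 = 1010000100
→ OR → 1010010110 = 662
0b1000100111 = 1000100111
→ AND → 1000000110 = 518
908 = 1110001100
→ AND → 1000000100 = 516
0x4A = 0001001010
→ XOR → 1001001110 = 590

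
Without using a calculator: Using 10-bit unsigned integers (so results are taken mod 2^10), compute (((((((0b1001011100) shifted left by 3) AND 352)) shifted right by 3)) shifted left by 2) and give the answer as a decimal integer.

0b1001011100 = 1001011100
→ shifted left by 3 (mod 2^10) → 1011100000 = 736
352 = 0101100000
→ AND → 0001100000 = 96
→ shifted right by 3 → 0000001100 = 12
→ shifted left by 2 (mod 2^10) → 0000110000 = 48

48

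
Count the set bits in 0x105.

3

0x105 = 100000101
Count the 1s: 1 + 1 + 1 = 3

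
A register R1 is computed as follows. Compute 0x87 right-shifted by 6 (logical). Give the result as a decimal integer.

2

0x87 = 10000111
shift right by 6 → 00000010 = 2
(equivalently, floor(135 / 64))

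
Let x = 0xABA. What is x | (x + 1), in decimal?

x = 101010111010 = 2746
x + 1 = 101010111011
OR    = 101010111011 = 2747
(x | (x + 1) sets the lowest cleared bit.)

2747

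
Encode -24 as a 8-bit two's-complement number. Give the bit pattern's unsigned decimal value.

24 in 8 bits: 00011000
Invert: 11100111
Add 1:  11101000 = 232
(Check: 2^8 - 24 = 256 - 24 = 232.)

232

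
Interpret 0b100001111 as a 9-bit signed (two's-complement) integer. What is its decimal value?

-241

pattern = 100001111 (MSB is 1 ⇒ negative)
Invert: 011110000, add 1 → 011110001 = 241, so the value is -241.
(Equivalently: 271 - 2^9 = 271 - 512 = -241.)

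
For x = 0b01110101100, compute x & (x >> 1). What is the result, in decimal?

x = 1110101100 = 940
x>>1 = 0111010110
AND  = 0110000100 = 388
(x & (x >> 1) has a 1 wherever x has two consecutive 1 bits.)

388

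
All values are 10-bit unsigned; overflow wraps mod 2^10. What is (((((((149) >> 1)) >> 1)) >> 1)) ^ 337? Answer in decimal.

149 = 0010010101
→ >> 1 → 0001001010 = 74
→ >> 1 → 0000100101 = 37
→ >> 1 → 0000010010 = 18
337 = 0101010001
→ ^ → 0101000011 = 323

323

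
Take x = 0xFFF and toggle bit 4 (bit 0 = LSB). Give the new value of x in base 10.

4079

x = 0111111111111
bit 4 is currently 1; toggle it via x ^ (1 << 4) = x ^ 16
→ 0111111101111 = 4079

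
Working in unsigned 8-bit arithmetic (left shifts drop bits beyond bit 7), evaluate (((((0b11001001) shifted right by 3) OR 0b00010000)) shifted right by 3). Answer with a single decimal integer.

0b11001001 = 11001001
→ shifted right by 3 → 00011001 = 25
0b00010000 = 00010000
→ OR → 00011001 = 25
→ shifted right by 3 → 00000011 = 3

3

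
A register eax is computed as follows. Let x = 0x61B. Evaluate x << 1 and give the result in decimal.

0x61B = 011000011011
shift left by 1 → 110000110110 = 3126
(equivalently, 1563 × 2^1 = 1563 × 2)

3126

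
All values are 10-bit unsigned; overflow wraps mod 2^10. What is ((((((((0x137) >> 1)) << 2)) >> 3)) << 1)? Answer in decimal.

154

0x137 = 0100110111
→ >> 1 → 0010011011 = 155
→ << 2 (mod 2^10) → 1001101100 = 620
→ >> 3 → 0001001101 = 77
→ << 1 (mod 2^10) → 0010011010 = 154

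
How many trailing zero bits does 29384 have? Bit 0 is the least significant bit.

3

29384 = 111001011001000
Trailing zeros: 3, so the lowest set bit is bit 3 (value 8).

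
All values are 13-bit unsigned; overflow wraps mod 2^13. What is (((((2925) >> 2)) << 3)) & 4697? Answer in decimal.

4696

2925 = 0101101101101
→ >> 2 → 0001011011011 = 731
→ << 3 (mod 2^13) → 1011011011000 = 5848
4697 = 1001001011001
→ & → 1001001011000 = 4696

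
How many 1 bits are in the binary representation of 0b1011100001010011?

n = 1011100001010011
Count the 1s: 1 + 1 + 1 + 1 + 1 + 1 + 1 + 1 = 8

8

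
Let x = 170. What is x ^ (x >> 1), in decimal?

255

x = 10101010 = 170
x>>1 = 01010101
XOR  = 11111111 = 255
(x ^ (x >> 1) gives the standard binary-reflected Gray code of x.)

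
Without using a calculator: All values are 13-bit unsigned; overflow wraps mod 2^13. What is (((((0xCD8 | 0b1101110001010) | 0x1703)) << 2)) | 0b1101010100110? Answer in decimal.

8174

0xCD8 = 0110011011000
0b1101110001010 = 1101110001010
→ | → 1111111011010 = 8154
0x1703 = 1011100000011
→ | → 1111111011011 = 8155
→ << 2 (mod 2^13) → 1111101101100 = 8044
0b1101010100110 = 1101010100110
→ | → 1111111101110 = 8174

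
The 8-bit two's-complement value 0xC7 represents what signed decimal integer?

pattern = 11000111 (MSB is 1 ⇒ negative)
Invert: 00111000, add 1 → 00111001 = 57, so the value is -57.
(Equivalently: 199 - 2^8 = 199 - 256 = -57.)

-57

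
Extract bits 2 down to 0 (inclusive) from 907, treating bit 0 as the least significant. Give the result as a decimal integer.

v = 1110001011
Shift right by 0: 1110001011
Mask low 3 bits: 011 = 3

3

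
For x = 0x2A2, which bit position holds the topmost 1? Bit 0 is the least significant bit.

9

0x2A2 = 1010100010
The topmost 1 is at position 9 (since 2^9 = 512 ≤ 674 < 1024).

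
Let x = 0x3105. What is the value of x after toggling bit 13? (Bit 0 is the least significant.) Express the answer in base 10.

4357

x = 11000100000101
bit 13 is currently 1; toggle it via x ^ (1 << 13) = x ^ 8192
→ 01000100000101 = 4357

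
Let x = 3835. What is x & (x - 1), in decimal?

3834

x = 111011111011 = 3835
x - 1 = 111011111010
AND   = 111011111010 = 3834
(x & (x - 1) clears the lowest set bit of x.)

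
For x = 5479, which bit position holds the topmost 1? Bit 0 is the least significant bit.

5479 = 1010101100111
The topmost 1 is at position 12 (since 2^12 = 4096 ≤ 5479 < 8192).

12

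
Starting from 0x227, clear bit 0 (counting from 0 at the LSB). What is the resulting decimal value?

x = 1000100111
bit 0 is currently 1; clear it via x & ~(1 << 0) = x & ~1
→ 1000100110 = 550

550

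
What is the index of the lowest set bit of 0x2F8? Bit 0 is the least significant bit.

0x2F8 = 1011111000
Trailing zeros: 3, so the lowest set bit is bit 3 (value 8).

3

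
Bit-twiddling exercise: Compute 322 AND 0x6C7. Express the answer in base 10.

322 = 00101000010
0x6C7 = 11011000111
AND → 00001000010 = 66

66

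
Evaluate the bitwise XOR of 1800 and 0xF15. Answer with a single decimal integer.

1800 = 011100001000
0xF15 = 111100010101
XOR → 100000011101 = 2077

2077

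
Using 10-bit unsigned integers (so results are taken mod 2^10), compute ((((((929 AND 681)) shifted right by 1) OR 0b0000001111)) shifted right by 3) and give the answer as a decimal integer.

929 = 1110100001
681 = 1010101001
→ AND → 1010100001 = 673
→ shifted right by 1 → 0101010000 = 336
0b0000001111 = 0000001111
→ OR → 0101011111 = 351
→ shifted right by 3 → 0000101011 = 43

43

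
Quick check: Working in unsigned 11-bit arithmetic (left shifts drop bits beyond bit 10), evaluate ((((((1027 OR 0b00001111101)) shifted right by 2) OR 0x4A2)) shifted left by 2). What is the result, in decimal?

1027 = 10000000011
0b00001111101 = 00001111101
→ OR → 10001111111 = 1151
→ shifted right by 2 → 00100011111 = 287
0x4A2 = 10010100010
→ OR → 10110111111 = 1471
→ shifted left by 2 (mod 2^11) → 11011111100 = 1788

1788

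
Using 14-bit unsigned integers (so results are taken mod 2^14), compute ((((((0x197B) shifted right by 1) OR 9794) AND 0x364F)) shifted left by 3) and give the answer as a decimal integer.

0x197B = 01100101111011
→ shifted right by 1 → 00110010111101 = 3261
9794 = 10011001000010
→ OR → 10111011111111 = 12031
0x364F = 11011001001111
→ AND → 10011001001111 = 9807
→ shifted left by 3 (mod 2^14) → 11001001111000 = 12920

12920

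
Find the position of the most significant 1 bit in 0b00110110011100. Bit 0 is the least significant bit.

0b00110110011100 = 110110011100
The topmost 1 is at position 11 (since 2^11 = 2048 ≤ 3484 < 4096).

11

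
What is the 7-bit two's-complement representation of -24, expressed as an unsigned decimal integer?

24 in 7 bits: 0011000
Invert: 1100111
Add 1:  1101000 = 104
(Check: 2^7 - 24 = 128 - 24 = 104.)

104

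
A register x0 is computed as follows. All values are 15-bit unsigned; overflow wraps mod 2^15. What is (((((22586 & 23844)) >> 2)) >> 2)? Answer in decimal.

22586 = 101100000111010
23844 = 101110100100100
→ & → 101100000100000 = 22560
→ >> 2 → 001011000001000 = 5640
→ >> 2 → 000010110000010 = 1410

1410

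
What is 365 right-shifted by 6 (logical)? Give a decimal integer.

365 = 101101101
shift right by 6 → 000000101 = 5
(equivalently, floor(365 / 64))

5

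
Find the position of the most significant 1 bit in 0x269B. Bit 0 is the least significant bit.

0x269B = 10011010011011
The topmost 1 is at position 13 (since 2^13 = 8192 ≤ 9883 < 16384).

13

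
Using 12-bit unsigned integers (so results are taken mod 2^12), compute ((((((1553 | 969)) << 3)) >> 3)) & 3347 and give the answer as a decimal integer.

273

1553 = 011000010001
969 = 001111001001
→ | → 011111011001 = 2009
→ << 3 (mod 2^12) → 111011001000 = 3784
→ >> 3 → 000111011001 = 473
3347 = 110100010011
→ & → 000100010001 = 273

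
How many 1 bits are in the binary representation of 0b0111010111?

n = 111010111
Count the 1s: 1 + 1 + 1 + 1 + 1 + 1 + 1 = 7

7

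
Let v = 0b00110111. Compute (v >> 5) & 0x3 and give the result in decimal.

1

v = 00110111
Shift right by 5: 001
Mask low 2 bits: 01 = 1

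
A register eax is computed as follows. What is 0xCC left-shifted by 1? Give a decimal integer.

408

0xCC = 011001100
shift left by 1 → 110011000 = 408
(equivalently, 204 × 2^1 = 204 × 2)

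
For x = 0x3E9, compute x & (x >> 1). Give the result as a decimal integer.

480

x = 1111101001 = 1001
x>>1 = 0111110100
AND  = 0111100000 = 480
(x & (x >> 1) has a 1 wherever x has two consecutive 1 bits.)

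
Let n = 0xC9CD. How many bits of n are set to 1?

9

0xC9CD = 1100100111001101
Count the 1s: 1 + 1 + 1 + 1 + 1 + 1 + 1 + 1 + 1 = 9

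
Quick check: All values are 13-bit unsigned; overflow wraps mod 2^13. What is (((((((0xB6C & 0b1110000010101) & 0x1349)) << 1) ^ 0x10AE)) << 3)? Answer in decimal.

1392

0xB6C = 0101101101100
0b1110000010101 = 1110000010101
→ & → 0100000000100 = 2052
0x1349 = 1001101001001
→ & → 0000000000000 = 0
→ << 1 (mod 2^13) → 0000000000000 = 0
0x10AE = 1000010101110
→ ^ → 1000010101110 = 4270
→ << 3 (mod 2^13) → 0010101110000 = 1392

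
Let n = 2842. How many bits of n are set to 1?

2842 = 101100011010
Count the 1s: 1 + 1 + 1 + 1 + 1 + 1 = 6

6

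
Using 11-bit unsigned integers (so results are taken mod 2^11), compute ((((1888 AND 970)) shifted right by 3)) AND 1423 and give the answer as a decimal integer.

1888 = 11101100000
970 = 01111001010
→ AND → 01101000000 = 832
→ shifted right by 3 → 00001101000 = 104
1423 = 10110001111
→ AND → 00000001000 = 8

8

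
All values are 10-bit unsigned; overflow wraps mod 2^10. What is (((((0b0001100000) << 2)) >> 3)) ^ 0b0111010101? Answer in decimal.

485

0b0001100000 = 0001100000
→ << 2 (mod 2^10) → 0110000000 = 384
→ >> 3 → 0000110000 = 48
0b0111010101 = 0111010101
→ ^ → 0111100101 = 485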